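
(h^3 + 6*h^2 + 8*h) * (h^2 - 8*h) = h^5 - 2*h^4 - 40*h^3 - 64*h^2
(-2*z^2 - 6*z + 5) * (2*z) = -4*z^3 - 12*z^2 + 10*z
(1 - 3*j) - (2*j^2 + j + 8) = -2*j^2 - 4*j - 7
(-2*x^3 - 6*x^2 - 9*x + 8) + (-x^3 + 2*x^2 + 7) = -3*x^3 - 4*x^2 - 9*x + 15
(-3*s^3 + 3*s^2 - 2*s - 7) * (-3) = 9*s^3 - 9*s^2 + 6*s + 21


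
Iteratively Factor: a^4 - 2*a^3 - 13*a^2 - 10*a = (a - 5)*(a^3 + 3*a^2 + 2*a) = (a - 5)*(a + 2)*(a^2 + a) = a*(a - 5)*(a + 2)*(a + 1)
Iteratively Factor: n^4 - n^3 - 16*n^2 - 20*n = (n)*(n^3 - n^2 - 16*n - 20) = n*(n + 2)*(n^2 - 3*n - 10) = n*(n - 5)*(n + 2)*(n + 2)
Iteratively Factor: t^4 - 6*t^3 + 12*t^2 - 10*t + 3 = (t - 1)*(t^3 - 5*t^2 + 7*t - 3) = (t - 3)*(t - 1)*(t^2 - 2*t + 1) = (t - 3)*(t - 1)^2*(t - 1)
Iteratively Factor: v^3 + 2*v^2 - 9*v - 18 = (v - 3)*(v^2 + 5*v + 6) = (v - 3)*(v + 2)*(v + 3)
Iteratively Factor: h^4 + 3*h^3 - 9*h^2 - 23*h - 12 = (h + 4)*(h^3 - h^2 - 5*h - 3) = (h + 1)*(h + 4)*(h^2 - 2*h - 3) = (h + 1)^2*(h + 4)*(h - 3)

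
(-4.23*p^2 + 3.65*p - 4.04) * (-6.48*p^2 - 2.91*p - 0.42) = 27.4104*p^4 - 11.3427*p^3 + 17.3343*p^2 + 10.2234*p + 1.6968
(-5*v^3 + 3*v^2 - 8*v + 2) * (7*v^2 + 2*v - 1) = -35*v^5 + 11*v^4 - 45*v^3 - 5*v^2 + 12*v - 2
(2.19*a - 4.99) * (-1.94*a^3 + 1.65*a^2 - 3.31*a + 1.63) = -4.2486*a^4 + 13.2941*a^3 - 15.4824*a^2 + 20.0866*a - 8.1337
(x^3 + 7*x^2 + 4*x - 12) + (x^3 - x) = 2*x^3 + 7*x^2 + 3*x - 12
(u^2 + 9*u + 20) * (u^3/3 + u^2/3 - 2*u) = u^5/3 + 10*u^4/3 + 23*u^3/3 - 34*u^2/3 - 40*u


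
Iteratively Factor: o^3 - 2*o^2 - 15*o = (o + 3)*(o^2 - 5*o) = (o - 5)*(o + 3)*(o)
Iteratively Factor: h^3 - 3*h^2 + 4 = (h - 2)*(h^2 - h - 2) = (h - 2)*(h + 1)*(h - 2)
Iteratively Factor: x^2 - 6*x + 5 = (x - 5)*(x - 1)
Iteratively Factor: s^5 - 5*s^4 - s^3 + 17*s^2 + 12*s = (s + 1)*(s^4 - 6*s^3 + 5*s^2 + 12*s) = (s - 3)*(s + 1)*(s^3 - 3*s^2 - 4*s) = (s - 4)*(s - 3)*(s + 1)*(s^2 + s) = (s - 4)*(s - 3)*(s + 1)^2*(s)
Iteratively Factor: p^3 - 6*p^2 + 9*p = (p)*(p^2 - 6*p + 9) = p*(p - 3)*(p - 3)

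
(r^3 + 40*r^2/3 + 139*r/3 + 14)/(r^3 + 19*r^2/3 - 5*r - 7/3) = (r + 6)/(r - 1)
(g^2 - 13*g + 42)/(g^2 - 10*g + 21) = (g - 6)/(g - 3)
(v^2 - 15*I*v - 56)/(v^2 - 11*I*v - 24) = (v - 7*I)/(v - 3*I)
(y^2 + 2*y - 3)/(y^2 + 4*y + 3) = (y - 1)/(y + 1)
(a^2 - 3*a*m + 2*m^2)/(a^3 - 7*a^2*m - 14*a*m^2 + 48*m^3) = (a - m)/(a^2 - 5*a*m - 24*m^2)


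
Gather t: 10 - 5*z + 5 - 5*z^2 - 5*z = -5*z^2 - 10*z + 15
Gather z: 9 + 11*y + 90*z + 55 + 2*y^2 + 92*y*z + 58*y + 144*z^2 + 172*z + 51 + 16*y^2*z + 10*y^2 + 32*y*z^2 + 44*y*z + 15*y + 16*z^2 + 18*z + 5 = 12*y^2 + 84*y + z^2*(32*y + 160) + z*(16*y^2 + 136*y + 280) + 120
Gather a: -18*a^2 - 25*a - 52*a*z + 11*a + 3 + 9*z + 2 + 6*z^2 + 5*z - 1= -18*a^2 + a*(-52*z - 14) + 6*z^2 + 14*z + 4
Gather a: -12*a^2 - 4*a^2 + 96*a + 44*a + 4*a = -16*a^2 + 144*a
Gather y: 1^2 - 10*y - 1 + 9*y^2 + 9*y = 9*y^2 - y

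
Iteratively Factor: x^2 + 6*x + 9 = (x + 3)*(x + 3)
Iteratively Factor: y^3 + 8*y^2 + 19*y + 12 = (y + 1)*(y^2 + 7*y + 12) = (y + 1)*(y + 4)*(y + 3)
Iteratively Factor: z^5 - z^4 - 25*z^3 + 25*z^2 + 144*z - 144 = (z + 3)*(z^4 - 4*z^3 - 13*z^2 + 64*z - 48) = (z + 3)*(z + 4)*(z^3 - 8*z^2 + 19*z - 12) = (z - 1)*(z + 3)*(z + 4)*(z^2 - 7*z + 12) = (z - 4)*(z - 1)*(z + 3)*(z + 4)*(z - 3)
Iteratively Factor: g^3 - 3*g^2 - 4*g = (g - 4)*(g^2 + g) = (g - 4)*(g + 1)*(g)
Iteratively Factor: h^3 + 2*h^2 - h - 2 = (h - 1)*(h^2 + 3*h + 2) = (h - 1)*(h + 1)*(h + 2)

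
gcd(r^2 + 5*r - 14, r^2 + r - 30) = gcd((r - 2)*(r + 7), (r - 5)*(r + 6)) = 1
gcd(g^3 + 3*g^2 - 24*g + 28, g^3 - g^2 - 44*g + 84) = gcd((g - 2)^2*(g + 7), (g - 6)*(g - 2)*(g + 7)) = g^2 + 5*g - 14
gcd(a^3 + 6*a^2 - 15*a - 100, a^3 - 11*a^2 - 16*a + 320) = a + 5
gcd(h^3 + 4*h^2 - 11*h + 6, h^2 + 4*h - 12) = h + 6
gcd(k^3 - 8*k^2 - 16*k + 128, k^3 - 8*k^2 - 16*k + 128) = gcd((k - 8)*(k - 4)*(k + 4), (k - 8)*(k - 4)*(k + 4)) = k^3 - 8*k^2 - 16*k + 128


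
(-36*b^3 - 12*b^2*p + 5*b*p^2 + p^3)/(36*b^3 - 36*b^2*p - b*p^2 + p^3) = (-6*b^2 - b*p + p^2)/(6*b^2 - 7*b*p + p^2)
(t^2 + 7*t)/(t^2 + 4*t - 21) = t/(t - 3)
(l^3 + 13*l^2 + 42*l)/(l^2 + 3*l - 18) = l*(l + 7)/(l - 3)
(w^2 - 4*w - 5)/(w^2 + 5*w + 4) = (w - 5)/(w + 4)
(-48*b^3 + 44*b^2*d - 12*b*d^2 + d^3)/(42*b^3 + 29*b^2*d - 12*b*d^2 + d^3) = (-8*b^2 + 6*b*d - d^2)/(7*b^2 + 6*b*d - d^2)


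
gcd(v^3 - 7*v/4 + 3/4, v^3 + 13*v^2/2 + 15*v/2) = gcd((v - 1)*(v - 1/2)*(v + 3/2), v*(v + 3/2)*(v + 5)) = v + 3/2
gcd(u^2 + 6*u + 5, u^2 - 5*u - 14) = 1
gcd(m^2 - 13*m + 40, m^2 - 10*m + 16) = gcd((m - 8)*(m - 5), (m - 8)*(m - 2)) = m - 8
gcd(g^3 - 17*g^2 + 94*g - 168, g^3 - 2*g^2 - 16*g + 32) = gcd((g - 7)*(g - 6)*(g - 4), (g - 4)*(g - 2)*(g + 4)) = g - 4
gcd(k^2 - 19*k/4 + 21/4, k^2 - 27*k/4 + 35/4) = k - 7/4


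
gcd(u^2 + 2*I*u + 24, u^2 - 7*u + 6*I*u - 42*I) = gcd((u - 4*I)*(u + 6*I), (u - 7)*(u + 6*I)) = u + 6*I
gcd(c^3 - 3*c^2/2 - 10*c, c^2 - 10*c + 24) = c - 4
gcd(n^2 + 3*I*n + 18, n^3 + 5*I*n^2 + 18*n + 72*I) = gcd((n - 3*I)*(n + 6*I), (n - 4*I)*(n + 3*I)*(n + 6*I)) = n + 6*I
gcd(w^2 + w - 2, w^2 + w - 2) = w^2 + w - 2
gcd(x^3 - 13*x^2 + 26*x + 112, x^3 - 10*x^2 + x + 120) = x - 8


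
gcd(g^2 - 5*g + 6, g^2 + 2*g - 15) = g - 3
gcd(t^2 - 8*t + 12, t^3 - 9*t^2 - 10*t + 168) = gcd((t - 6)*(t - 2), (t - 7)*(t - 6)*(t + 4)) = t - 6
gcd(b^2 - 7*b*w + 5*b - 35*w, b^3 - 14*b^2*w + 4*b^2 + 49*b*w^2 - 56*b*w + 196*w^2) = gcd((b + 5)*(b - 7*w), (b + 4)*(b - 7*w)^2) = -b + 7*w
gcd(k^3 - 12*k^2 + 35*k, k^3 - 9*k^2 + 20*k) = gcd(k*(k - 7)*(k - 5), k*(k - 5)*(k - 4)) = k^2 - 5*k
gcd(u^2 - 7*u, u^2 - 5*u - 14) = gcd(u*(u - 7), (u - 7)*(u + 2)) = u - 7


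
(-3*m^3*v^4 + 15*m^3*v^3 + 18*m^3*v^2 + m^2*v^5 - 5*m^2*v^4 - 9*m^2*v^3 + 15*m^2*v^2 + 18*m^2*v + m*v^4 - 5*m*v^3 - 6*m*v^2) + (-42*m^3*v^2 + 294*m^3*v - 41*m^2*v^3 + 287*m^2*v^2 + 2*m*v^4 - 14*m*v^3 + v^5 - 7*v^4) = -3*m^3*v^4 + 15*m^3*v^3 - 24*m^3*v^2 + 294*m^3*v + m^2*v^5 - 5*m^2*v^4 - 50*m^2*v^3 + 302*m^2*v^2 + 18*m^2*v + 3*m*v^4 - 19*m*v^3 - 6*m*v^2 + v^5 - 7*v^4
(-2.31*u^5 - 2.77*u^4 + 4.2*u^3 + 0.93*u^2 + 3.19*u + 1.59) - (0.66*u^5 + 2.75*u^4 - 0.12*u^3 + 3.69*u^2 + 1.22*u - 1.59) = -2.97*u^5 - 5.52*u^4 + 4.32*u^3 - 2.76*u^2 + 1.97*u + 3.18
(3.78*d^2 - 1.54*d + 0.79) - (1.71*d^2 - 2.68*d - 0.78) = 2.07*d^2 + 1.14*d + 1.57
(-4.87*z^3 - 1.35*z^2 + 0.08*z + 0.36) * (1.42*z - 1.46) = -6.9154*z^4 + 5.1932*z^3 + 2.0846*z^2 + 0.3944*z - 0.5256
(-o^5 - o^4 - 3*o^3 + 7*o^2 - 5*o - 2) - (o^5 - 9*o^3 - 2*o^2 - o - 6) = -2*o^5 - o^4 + 6*o^3 + 9*o^2 - 4*o + 4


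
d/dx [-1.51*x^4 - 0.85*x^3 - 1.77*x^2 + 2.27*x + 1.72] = -6.04*x^3 - 2.55*x^2 - 3.54*x + 2.27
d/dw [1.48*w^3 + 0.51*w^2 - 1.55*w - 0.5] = 4.44*w^2 + 1.02*w - 1.55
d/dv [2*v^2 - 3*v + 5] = 4*v - 3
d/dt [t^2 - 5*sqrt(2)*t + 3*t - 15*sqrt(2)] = 2*t - 5*sqrt(2) + 3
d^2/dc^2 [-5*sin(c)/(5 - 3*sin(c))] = 25*(-3*sin(c)^2 - 5*sin(c) + 6)/(3*sin(c) - 5)^3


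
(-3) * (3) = -9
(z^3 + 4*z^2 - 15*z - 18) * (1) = z^3 + 4*z^2 - 15*z - 18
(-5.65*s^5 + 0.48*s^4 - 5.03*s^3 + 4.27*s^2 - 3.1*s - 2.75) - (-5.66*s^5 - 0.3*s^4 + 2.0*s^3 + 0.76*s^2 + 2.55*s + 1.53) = 0.00999999999999979*s^5 + 0.78*s^4 - 7.03*s^3 + 3.51*s^2 - 5.65*s - 4.28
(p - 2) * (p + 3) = p^2 + p - 6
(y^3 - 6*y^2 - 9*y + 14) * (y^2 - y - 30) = y^5 - 7*y^4 - 33*y^3 + 203*y^2 + 256*y - 420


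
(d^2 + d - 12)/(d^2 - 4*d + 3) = (d + 4)/(d - 1)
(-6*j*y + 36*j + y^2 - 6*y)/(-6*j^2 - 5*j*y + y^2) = (y - 6)/(j + y)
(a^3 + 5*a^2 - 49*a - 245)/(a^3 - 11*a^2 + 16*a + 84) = (a^2 + 12*a + 35)/(a^2 - 4*a - 12)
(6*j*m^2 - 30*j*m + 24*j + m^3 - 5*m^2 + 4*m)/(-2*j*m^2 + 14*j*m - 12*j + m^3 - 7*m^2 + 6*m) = (-6*j*m + 24*j - m^2 + 4*m)/(2*j*m - 12*j - m^2 + 6*m)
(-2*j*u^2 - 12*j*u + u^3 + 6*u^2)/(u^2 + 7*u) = (-2*j*u - 12*j + u^2 + 6*u)/(u + 7)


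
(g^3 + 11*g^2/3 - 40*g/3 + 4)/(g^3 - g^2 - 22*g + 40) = (g^2 + 17*g/3 - 2)/(g^2 + g - 20)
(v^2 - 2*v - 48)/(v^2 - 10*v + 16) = (v + 6)/(v - 2)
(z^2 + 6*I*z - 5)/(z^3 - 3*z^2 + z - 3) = (z + 5*I)/(z^2 - z*(3 + I) + 3*I)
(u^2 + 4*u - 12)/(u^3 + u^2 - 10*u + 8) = (u + 6)/(u^2 + 3*u - 4)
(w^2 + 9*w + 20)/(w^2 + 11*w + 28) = (w + 5)/(w + 7)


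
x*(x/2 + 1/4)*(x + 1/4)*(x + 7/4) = x^4/2 + 5*x^3/4 + 23*x^2/32 + 7*x/64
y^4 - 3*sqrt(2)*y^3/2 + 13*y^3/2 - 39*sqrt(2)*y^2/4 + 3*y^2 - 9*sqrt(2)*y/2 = y*(y + 1/2)*(y + 6)*(y - 3*sqrt(2)/2)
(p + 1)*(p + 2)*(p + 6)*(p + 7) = p^4 + 16*p^3 + 83*p^2 + 152*p + 84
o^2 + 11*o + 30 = (o + 5)*(o + 6)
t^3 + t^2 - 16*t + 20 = (t - 2)^2*(t + 5)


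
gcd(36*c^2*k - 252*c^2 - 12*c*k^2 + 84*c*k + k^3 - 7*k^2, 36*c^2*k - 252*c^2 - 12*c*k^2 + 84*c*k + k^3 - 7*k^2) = 36*c^2*k - 252*c^2 - 12*c*k^2 + 84*c*k + k^3 - 7*k^2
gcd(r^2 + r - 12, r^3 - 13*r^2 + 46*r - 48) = r - 3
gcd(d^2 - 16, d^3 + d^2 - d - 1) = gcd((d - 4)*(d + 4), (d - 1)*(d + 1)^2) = 1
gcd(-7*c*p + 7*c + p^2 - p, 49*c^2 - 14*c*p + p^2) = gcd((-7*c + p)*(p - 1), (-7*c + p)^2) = -7*c + p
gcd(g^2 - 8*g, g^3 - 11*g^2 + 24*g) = g^2 - 8*g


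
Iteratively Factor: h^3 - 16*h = (h)*(h^2 - 16) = h*(h + 4)*(h - 4)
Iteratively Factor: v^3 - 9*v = (v - 3)*(v^2 + 3*v) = v*(v - 3)*(v + 3)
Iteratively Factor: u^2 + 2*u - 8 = (u + 4)*(u - 2)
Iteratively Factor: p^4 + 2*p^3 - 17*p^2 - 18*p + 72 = (p + 4)*(p^3 - 2*p^2 - 9*p + 18) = (p - 3)*(p + 4)*(p^2 + p - 6) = (p - 3)*(p + 3)*(p + 4)*(p - 2)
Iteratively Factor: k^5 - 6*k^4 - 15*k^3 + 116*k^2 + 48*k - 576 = (k - 4)*(k^4 - 2*k^3 - 23*k^2 + 24*k + 144) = (k - 4)^2*(k^3 + 2*k^2 - 15*k - 36) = (k - 4)^2*(k + 3)*(k^2 - k - 12) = (k - 4)^2*(k + 3)^2*(k - 4)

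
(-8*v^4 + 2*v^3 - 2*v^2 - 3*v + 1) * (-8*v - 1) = 64*v^5 - 8*v^4 + 14*v^3 + 26*v^2 - 5*v - 1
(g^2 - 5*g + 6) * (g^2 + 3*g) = g^4 - 2*g^3 - 9*g^2 + 18*g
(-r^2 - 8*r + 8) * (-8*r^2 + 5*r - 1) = 8*r^4 + 59*r^3 - 103*r^2 + 48*r - 8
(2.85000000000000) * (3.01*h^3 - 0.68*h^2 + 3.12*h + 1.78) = 8.5785*h^3 - 1.938*h^2 + 8.892*h + 5.073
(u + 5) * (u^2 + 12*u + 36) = u^3 + 17*u^2 + 96*u + 180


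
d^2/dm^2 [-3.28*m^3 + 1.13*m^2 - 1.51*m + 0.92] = 2.26 - 19.68*m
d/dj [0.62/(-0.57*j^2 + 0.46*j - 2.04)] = (0.7068*j - 0.2852)/(0.57*j^2 - 0.46*j + 2.04)^2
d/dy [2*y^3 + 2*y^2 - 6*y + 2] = 6*y^2 + 4*y - 6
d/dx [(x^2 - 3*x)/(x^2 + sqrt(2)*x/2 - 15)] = (sqrt(2)*x^2 + 6*x^2 - 60*x + 90)/(2*x^4 + 2*sqrt(2)*x^3 - 59*x^2 - 30*sqrt(2)*x + 450)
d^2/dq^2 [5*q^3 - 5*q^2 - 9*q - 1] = 30*q - 10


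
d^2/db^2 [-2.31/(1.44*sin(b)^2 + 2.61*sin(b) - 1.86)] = (19.160064*sin(b)^4 + 26.045712*sin(b)^3 + 11.744271*sin(b)^2 - 40.877298*sin(b) - 43.84611)/(1.44*sin(b)^2 + 2.61*sin(b) - 1.86)^3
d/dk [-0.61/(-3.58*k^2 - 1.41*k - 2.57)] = (-4.3676*k - 0.8601)/(3.58*k^2 + 1.41*k + 2.57)^2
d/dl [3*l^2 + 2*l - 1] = 6*l + 2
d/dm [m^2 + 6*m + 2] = 2*m + 6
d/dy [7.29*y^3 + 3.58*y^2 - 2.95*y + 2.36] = 21.87*y^2 + 7.16*y - 2.95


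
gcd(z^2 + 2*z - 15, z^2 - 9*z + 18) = z - 3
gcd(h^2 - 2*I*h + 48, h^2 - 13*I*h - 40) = h - 8*I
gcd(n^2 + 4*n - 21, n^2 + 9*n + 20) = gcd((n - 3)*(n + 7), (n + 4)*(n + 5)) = 1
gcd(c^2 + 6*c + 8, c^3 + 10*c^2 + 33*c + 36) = c + 4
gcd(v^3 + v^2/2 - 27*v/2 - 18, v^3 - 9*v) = v + 3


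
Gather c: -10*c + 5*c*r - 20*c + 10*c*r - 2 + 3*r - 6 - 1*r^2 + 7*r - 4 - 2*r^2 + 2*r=c*(15*r - 30) - 3*r^2 + 12*r - 12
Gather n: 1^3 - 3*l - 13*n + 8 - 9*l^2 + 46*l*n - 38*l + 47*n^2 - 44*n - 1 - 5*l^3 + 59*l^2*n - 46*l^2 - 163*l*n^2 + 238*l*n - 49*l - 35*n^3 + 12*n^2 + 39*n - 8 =-5*l^3 - 55*l^2 - 90*l - 35*n^3 + n^2*(59 - 163*l) + n*(59*l^2 + 284*l - 18)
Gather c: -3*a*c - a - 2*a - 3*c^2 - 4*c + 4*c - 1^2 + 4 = -3*a*c - 3*a - 3*c^2 + 3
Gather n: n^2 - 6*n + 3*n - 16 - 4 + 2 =n^2 - 3*n - 18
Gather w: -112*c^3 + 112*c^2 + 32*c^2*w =-112*c^3 + 32*c^2*w + 112*c^2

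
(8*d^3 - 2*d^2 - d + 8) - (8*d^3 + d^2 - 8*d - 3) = -3*d^2 + 7*d + 11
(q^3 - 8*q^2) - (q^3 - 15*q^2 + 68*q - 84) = 7*q^2 - 68*q + 84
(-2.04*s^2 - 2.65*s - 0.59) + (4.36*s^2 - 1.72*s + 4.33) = 2.32*s^2 - 4.37*s + 3.74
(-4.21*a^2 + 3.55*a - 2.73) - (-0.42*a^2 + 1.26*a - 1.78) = -3.79*a^2 + 2.29*a - 0.95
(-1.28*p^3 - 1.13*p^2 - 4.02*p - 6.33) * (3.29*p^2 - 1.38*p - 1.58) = -4.2112*p^5 - 1.9513*p^4 - 9.644*p^3 - 13.4927*p^2 + 15.087*p + 10.0014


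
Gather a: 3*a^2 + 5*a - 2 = 3*a^2 + 5*a - 2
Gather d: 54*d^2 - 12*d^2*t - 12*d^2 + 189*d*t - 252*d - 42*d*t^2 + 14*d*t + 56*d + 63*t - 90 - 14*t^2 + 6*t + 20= d^2*(42 - 12*t) + d*(-42*t^2 + 203*t - 196) - 14*t^2 + 69*t - 70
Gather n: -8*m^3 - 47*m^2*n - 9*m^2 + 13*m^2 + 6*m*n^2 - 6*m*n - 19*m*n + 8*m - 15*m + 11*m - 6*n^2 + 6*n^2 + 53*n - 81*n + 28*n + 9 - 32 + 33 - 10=-8*m^3 + 4*m^2 + 6*m*n^2 + 4*m + n*(-47*m^2 - 25*m)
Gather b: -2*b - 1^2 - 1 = -2*b - 2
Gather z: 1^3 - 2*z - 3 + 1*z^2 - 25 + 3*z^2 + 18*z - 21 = 4*z^2 + 16*z - 48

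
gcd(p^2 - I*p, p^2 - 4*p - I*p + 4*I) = p - I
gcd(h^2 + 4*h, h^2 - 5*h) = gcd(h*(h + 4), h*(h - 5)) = h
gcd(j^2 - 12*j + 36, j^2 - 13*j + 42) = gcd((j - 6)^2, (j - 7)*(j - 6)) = j - 6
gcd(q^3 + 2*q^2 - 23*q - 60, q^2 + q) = 1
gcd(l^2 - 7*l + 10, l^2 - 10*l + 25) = l - 5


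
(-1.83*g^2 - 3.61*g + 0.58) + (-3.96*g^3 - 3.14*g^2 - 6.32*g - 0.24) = -3.96*g^3 - 4.97*g^2 - 9.93*g + 0.34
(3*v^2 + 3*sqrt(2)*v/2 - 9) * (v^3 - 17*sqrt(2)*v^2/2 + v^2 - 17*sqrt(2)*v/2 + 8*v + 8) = 3*v^5 - 24*sqrt(2)*v^4 + 3*v^4 - 24*sqrt(2)*v^3 - 21*v^3/2 - 21*v^2/2 + 177*sqrt(2)*v^2/2 - 72*v + 177*sqrt(2)*v/2 - 72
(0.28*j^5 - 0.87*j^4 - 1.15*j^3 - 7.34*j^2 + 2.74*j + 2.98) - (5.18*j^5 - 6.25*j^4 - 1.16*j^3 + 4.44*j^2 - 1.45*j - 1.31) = -4.9*j^5 + 5.38*j^4 + 0.01*j^3 - 11.78*j^2 + 4.19*j + 4.29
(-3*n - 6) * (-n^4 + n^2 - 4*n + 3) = 3*n^5 + 6*n^4 - 3*n^3 + 6*n^2 + 15*n - 18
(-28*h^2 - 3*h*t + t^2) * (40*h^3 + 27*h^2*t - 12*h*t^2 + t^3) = -1120*h^5 - 876*h^4*t + 295*h^3*t^2 + 35*h^2*t^3 - 15*h*t^4 + t^5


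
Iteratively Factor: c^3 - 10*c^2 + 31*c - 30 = (c - 2)*(c^2 - 8*c + 15) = (c - 5)*(c - 2)*(c - 3)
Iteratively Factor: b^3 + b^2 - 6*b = (b)*(b^2 + b - 6) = b*(b + 3)*(b - 2)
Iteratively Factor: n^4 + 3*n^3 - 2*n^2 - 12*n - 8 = (n + 2)*(n^3 + n^2 - 4*n - 4) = (n - 2)*(n + 2)*(n^2 + 3*n + 2) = (n - 2)*(n + 2)^2*(n + 1)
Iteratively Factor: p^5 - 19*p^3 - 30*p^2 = (p + 2)*(p^4 - 2*p^3 - 15*p^2) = p*(p + 2)*(p^3 - 2*p^2 - 15*p) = p*(p + 2)*(p + 3)*(p^2 - 5*p) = p^2*(p + 2)*(p + 3)*(p - 5)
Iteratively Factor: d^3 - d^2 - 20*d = (d - 5)*(d^2 + 4*d) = (d - 5)*(d + 4)*(d)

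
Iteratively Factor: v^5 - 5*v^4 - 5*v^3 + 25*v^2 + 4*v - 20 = (v - 5)*(v^4 - 5*v^2 + 4) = (v - 5)*(v - 2)*(v^3 + 2*v^2 - v - 2) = (v - 5)*(v - 2)*(v + 2)*(v^2 - 1) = (v - 5)*(v - 2)*(v - 1)*(v + 2)*(v + 1)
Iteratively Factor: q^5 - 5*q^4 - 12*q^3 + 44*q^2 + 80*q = (q + 2)*(q^4 - 7*q^3 + 2*q^2 + 40*q) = (q - 4)*(q + 2)*(q^3 - 3*q^2 - 10*q) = (q - 5)*(q - 4)*(q + 2)*(q^2 + 2*q) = (q - 5)*(q - 4)*(q + 2)^2*(q)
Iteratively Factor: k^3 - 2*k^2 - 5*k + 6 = (k - 3)*(k^2 + k - 2) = (k - 3)*(k + 2)*(k - 1)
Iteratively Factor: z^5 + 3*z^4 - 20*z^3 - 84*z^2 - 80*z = (z + 2)*(z^4 + z^3 - 22*z^2 - 40*z) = z*(z + 2)*(z^3 + z^2 - 22*z - 40) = z*(z + 2)*(z + 4)*(z^2 - 3*z - 10) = z*(z + 2)^2*(z + 4)*(z - 5)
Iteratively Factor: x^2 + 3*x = (x + 3)*(x)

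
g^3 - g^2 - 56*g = g*(g - 8)*(g + 7)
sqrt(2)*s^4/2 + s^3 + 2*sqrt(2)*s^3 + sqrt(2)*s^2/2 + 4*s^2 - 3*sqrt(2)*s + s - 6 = (s - 1)*(s + 2)*(s + 3)*(sqrt(2)*s/2 + 1)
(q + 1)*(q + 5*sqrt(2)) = q^2 + q + 5*sqrt(2)*q + 5*sqrt(2)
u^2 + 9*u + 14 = (u + 2)*(u + 7)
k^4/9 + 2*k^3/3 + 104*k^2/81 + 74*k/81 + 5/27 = (k/3 + 1/3)*(k/3 + 1)*(k + 1/3)*(k + 5/3)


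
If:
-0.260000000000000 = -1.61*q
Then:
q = 0.16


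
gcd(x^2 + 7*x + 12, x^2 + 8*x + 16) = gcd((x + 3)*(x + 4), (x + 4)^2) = x + 4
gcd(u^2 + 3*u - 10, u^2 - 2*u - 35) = u + 5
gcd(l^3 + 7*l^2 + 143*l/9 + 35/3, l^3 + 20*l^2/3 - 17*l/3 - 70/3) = l + 5/3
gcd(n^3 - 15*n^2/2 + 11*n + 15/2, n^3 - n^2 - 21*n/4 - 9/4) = n^2 - 5*n/2 - 3/2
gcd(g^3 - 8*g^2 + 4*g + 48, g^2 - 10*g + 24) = g^2 - 10*g + 24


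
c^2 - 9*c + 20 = (c - 5)*(c - 4)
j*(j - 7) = j^2 - 7*j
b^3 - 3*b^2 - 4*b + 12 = (b - 3)*(b - 2)*(b + 2)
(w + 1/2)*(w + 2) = w^2 + 5*w/2 + 1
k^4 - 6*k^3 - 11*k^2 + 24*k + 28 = (k - 7)*(k - 2)*(k + 1)*(k + 2)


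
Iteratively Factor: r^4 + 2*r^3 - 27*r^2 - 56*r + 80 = (r + 4)*(r^3 - 2*r^2 - 19*r + 20) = (r - 5)*(r + 4)*(r^2 + 3*r - 4) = (r - 5)*(r - 1)*(r + 4)*(r + 4)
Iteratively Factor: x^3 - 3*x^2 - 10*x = (x - 5)*(x^2 + 2*x) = (x - 5)*(x + 2)*(x)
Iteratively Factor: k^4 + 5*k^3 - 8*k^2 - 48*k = (k)*(k^3 + 5*k^2 - 8*k - 48) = k*(k + 4)*(k^2 + k - 12) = k*(k + 4)^2*(k - 3)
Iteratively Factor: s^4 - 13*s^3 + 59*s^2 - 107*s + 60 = (s - 4)*(s^3 - 9*s^2 + 23*s - 15) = (s - 4)*(s - 1)*(s^2 - 8*s + 15) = (s - 5)*(s - 4)*(s - 1)*(s - 3)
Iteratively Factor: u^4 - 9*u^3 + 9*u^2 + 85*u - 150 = (u + 3)*(u^3 - 12*u^2 + 45*u - 50) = (u - 2)*(u + 3)*(u^2 - 10*u + 25) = (u - 5)*(u - 2)*(u + 3)*(u - 5)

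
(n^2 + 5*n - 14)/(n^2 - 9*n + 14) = (n + 7)/(n - 7)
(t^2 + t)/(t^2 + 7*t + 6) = t/(t + 6)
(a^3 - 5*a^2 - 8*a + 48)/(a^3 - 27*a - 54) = (a^2 - 8*a + 16)/(a^2 - 3*a - 18)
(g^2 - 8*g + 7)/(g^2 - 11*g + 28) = (g - 1)/(g - 4)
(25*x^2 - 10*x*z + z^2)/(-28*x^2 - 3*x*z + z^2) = (-25*x^2 + 10*x*z - z^2)/(28*x^2 + 3*x*z - z^2)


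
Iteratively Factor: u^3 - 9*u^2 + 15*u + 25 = (u - 5)*(u^2 - 4*u - 5) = (u - 5)*(u + 1)*(u - 5)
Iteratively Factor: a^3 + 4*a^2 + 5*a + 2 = (a + 2)*(a^2 + 2*a + 1) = (a + 1)*(a + 2)*(a + 1)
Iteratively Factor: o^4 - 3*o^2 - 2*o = (o + 1)*(o^3 - o^2 - 2*o) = (o + 1)^2*(o^2 - 2*o) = o*(o + 1)^2*(o - 2)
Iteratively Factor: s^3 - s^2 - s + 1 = (s - 1)*(s^2 - 1) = (s - 1)*(s + 1)*(s - 1)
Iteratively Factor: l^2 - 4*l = (l - 4)*(l)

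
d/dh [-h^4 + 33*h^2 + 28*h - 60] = -4*h^3 + 66*h + 28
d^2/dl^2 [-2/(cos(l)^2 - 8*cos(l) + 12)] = 4*(2*sin(l)^4 - 9*sin(l)^2 + 63*cos(l) - 3*cos(3*l) - 45)/((cos(l) - 6)^3*(cos(l) - 2)^3)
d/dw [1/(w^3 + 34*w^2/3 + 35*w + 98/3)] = 3*(-9*w^2 - 68*w - 105)/(3*w^3 + 34*w^2 + 105*w + 98)^2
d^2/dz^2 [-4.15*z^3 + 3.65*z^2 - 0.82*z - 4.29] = 7.3 - 24.9*z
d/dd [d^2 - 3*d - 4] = 2*d - 3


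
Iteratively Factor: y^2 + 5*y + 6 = (y + 3)*(y + 2)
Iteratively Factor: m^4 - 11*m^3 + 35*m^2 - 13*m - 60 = (m - 3)*(m^3 - 8*m^2 + 11*m + 20) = (m - 5)*(m - 3)*(m^2 - 3*m - 4) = (m - 5)*(m - 3)*(m + 1)*(m - 4)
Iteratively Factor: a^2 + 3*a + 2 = (a + 2)*(a + 1)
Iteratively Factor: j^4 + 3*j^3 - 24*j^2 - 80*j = (j + 4)*(j^3 - j^2 - 20*j) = (j + 4)^2*(j^2 - 5*j) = (j - 5)*(j + 4)^2*(j)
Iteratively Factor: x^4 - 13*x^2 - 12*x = (x + 1)*(x^3 - x^2 - 12*x) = (x + 1)*(x + 3)*(x^2 - 4*x) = (x - 4)*(x + 1)*(x + 3)*(x)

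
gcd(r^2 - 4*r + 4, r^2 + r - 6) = r - 2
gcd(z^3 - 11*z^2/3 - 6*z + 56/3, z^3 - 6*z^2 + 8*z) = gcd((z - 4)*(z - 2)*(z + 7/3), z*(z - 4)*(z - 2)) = z^2 - 6*z + 8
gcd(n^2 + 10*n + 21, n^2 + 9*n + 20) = 1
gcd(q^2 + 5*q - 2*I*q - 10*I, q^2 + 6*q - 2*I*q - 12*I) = q - 2*I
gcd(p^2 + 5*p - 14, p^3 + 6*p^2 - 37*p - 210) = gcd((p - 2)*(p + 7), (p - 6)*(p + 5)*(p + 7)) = p + 7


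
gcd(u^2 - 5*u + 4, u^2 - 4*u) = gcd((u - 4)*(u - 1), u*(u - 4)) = u - 4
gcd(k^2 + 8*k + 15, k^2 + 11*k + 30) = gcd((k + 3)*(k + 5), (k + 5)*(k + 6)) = k + 5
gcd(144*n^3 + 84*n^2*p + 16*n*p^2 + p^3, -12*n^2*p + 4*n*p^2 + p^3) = 6*n + p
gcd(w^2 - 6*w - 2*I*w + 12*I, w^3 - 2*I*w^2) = w - 2*I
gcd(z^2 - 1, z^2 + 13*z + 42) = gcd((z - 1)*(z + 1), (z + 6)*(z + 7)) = 1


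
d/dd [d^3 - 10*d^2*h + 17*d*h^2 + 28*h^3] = 3*d^2 - 20*d*h + 17*h^2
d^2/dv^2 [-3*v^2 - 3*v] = -6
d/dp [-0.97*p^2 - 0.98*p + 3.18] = -1.94*p - 0.98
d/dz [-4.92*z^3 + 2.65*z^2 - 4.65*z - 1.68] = -14.76*z^2 + 5.3*z - 4.65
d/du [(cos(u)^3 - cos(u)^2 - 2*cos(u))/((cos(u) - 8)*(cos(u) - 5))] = (-cos(u)^4 + 26*cos(u)^3 - 135*cos(u)^2 + 80*cos(u) + 80)*sin(u)/((cos(u) - 8)^2*(cos(u) - 5)^2)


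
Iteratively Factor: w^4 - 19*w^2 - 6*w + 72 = (w - 2)*(w^3 + 2*w^2 - 15*w - 36) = (w - 2)*(w + 3)*(w^2 - w - 12) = (w - 4)*(w - 2)*(w + 3)*(w + 3)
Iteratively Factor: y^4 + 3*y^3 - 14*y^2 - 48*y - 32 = (y + 4)*(y^3 - y^2 - 10*y - 8) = (y - 4)*(y + 4)*(y^2 + 3*y + 2) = (y - 4)*(y + 2)*(y + 4)*(y + 1)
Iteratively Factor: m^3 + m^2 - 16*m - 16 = (m - 4)*(m^2 + 5*m + 4) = (m - 4)*(m + 4)*(m + 1)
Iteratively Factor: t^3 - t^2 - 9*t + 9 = (t - 1)*(t^2 - 9) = (t - 1)*(t + 3)*(t - 3)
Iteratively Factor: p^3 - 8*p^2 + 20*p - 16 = (p - 4)*(p^2 - 4*p + 4) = (p - 4)*(p - 2)*(p - 2)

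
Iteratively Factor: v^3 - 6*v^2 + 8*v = (v)*(v^2 - 6*v + 8) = v*(v - 2)*(v - 4)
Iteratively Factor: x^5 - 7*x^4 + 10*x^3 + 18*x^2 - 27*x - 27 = (x - 3)*(x^4 - 4*x^3 - 2*x^2 + 12*x + 9) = (x - 3)*(x + 1)*(x^3 - 5*x^2 + 3*x + 9) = (x - 3)*(x + 1)^2*(x^2 - 6*x + 9) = (x - 3)^2*(x + 1)^2*(x - 3)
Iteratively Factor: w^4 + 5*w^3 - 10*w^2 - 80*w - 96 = (w - 4)*(w^3 + 9*w^2 + 26*w + 24) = (w - 4)*(w + 4)*(w^2 + 5*w + 6) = (w - 4)*(w + 2)*(w + 4)*(w + 3)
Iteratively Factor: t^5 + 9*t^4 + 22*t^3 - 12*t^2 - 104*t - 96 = (t + 4)*(t^4 + 5*t^3 + 2*t^2 - 20*t - 24) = (t + 3)*(t + 4)*(t^3 + 2*t^2 - 4*t - 8) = (t + 2)*(t + 3)*(t + 4)*(t^2 - 4) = (t - 2)*(t + 2)*(t + 3)*(t + 4)*(t + 2)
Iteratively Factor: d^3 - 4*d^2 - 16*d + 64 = (d + 4)*(d^2 - 8*d + 16) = (d - 4)*(d + 4)*(d - 4)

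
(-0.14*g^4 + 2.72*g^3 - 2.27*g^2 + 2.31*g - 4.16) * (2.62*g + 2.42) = -0.3668*g^5 + 6.7876*g^4 + 0.635000000000001*g^3 + 0.5588*g^2 - 5.309*g - 10.0672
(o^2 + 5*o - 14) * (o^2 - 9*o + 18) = o^4 - 4*o^3 - 41*o^2 + 216*o - 252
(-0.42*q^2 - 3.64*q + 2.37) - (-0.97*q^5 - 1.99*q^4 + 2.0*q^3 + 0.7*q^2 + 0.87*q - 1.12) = 0.97*q^5 + 1.99*q^4 - 2.0*q^3 - 1.12*q^2 - 4.51*q + 3.49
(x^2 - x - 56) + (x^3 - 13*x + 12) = x^3 + x^2 - 14*x - 44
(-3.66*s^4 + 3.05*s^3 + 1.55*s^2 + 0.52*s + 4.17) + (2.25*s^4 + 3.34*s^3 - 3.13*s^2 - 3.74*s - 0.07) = -1.41*s^4 + 6.39*s^3 - 1.58*s^2 - 3.22*s + 4.1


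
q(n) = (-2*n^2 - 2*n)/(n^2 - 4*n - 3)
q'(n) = (4 - 2*n)*(-2*n^2 - 2*n)/(n^2 - 4*n - 3)^2 + (-4*n - 2)/(n^2 - 4*n - 3) = 2*(5*n^2 + 6*n + 3)/(n^4 - 8*n^3 + 10*n^2 + 24*n + 9)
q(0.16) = 0.10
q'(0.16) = 0.63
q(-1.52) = -0.29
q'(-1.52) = 0.37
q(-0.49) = -0.62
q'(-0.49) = 3.94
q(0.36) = 0.23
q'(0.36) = 0.63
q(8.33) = -4.70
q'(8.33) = 0.73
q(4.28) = 25.09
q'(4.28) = 74.11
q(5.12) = -22.92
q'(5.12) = 44.08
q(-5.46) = -1.00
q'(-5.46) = 0.10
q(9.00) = -4.29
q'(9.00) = 0.52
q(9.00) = -4.29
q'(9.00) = 0.52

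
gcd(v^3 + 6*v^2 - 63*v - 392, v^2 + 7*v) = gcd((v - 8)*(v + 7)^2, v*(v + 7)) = v + 7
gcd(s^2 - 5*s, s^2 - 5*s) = s^2 - 5*s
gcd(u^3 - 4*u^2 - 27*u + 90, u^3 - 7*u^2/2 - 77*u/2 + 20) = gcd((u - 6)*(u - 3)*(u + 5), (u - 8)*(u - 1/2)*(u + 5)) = u + 5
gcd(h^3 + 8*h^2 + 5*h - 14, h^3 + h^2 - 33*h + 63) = h + 7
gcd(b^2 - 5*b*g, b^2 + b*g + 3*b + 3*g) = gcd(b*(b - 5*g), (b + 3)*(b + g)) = 1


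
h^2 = h^2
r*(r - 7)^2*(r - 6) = r^4 - 20*r^3 + 133*r^2 - 294*r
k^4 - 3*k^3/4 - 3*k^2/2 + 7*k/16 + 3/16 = (k - 3/2)*(k - 1/2)*(k + 1/4)*(k + 1)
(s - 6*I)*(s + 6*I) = s^2 + 36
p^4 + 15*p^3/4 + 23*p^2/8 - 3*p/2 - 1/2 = (p - 1/2)*(p + 1/4)*(p + 2)^2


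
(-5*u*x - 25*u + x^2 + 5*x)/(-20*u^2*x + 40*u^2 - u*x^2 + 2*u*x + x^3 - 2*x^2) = (x + 5)/(4*u*x - 8*u + x^2 - 2*x)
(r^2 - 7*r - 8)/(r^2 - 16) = (r^2 - 7*r - 8)/(r^2 - 16)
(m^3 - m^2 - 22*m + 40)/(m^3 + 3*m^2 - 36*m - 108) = (m^3 - m^2 - 22*m + 40)/(m^3 + 3*m^2 - 36*m - 108)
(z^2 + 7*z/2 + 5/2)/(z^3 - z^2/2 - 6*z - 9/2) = (2*z + 5)/(2*z^2 - 3*z - 9)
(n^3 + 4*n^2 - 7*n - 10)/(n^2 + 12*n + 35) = (n^2 - n - 2)/(n + 7)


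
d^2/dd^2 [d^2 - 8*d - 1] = 2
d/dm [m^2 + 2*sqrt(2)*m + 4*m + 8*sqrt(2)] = 2*m + 2*sqrt(2) + 4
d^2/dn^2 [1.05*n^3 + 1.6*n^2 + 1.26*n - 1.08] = 6.3*n + 3.2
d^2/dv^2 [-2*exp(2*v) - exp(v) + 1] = (-8*exp(v) - 1)*exp(v)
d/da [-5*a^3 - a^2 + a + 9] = -15*a^2 - 2*a + 1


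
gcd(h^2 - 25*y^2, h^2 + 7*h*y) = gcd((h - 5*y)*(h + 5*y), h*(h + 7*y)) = 1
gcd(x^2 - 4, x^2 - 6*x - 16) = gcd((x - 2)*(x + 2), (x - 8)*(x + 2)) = x + 2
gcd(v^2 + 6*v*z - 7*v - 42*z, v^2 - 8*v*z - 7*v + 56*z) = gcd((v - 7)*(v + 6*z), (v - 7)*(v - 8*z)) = v - 7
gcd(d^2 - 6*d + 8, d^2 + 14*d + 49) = 1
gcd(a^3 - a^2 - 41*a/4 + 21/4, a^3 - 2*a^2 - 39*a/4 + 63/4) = a^2 - a/2 - 21/2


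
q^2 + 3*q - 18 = (q - 3)*(q + 6)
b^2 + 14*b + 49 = (b + 7)^2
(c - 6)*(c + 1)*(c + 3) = c^3 - 2*c^2 - 21*c - 18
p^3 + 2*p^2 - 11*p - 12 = (p - 3)*(p + 1)*(p + 4)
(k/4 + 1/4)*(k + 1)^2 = k^3/4 + 3*k^2/4 + 3*k/4 + 1/4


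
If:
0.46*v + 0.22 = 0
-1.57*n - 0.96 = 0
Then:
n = -0.61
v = -0.48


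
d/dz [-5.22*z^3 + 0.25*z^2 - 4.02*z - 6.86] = -15.66*z^2 + 0.5*z - 4.02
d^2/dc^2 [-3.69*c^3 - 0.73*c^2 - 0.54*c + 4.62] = -22.14*c - 1.46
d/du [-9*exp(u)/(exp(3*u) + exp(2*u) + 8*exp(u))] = (18*exp(u) + 9)*exp(u)/(exp(2*u) + exp(u) + 8)^2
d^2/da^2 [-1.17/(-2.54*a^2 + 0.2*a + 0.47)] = (15.096744*a^2 - 1.18872*a - 1.17*(5.08*a - 0.2)*(10.16*a - 0.4) - 2.793492)/(-2.54*a^2 + 0.2*a + 0.47)^3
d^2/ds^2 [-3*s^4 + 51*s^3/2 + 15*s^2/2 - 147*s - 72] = -36*s^2 + 153*s + 15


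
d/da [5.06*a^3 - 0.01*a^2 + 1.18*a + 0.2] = 15.18*a^2 - 0.02*a + 1.18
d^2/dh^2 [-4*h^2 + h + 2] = -8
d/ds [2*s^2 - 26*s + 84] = 4*s - 26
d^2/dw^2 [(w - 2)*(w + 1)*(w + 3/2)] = 6*w + 1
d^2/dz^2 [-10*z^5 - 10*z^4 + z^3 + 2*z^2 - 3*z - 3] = -200*z^3 - 120*z^2 + 6*z + 4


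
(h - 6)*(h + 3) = h^2 - 3*h - 18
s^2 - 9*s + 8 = (s - 8)*(s - 1)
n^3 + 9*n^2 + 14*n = n*(n + 2)*(n + 7)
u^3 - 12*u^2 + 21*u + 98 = (u - 7)^2*(u + 2)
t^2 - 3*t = t*(t - 3)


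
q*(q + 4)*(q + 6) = q^3 + 10*q^2 + 24*q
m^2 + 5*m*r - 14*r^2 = (m - 2*r)*(m + 7*r)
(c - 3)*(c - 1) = c^2 - 4*c + 3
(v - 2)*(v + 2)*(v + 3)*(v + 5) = v^4 + 8*v^3 + 11*v^2 - 32*v - 60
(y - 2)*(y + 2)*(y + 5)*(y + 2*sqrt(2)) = y^4 + 2*sqrt(2)*y^3 + 5*y^3 - 4*y^2 + 10*sqrt(2)*y^2 - 20*y - 8*sqrt(2)*y - 40*sqrt(2)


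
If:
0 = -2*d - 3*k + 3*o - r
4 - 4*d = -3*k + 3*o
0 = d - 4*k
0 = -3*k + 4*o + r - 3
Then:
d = 4/7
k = 1/7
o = 5/7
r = 4/7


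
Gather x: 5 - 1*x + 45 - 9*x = 50 - 10*x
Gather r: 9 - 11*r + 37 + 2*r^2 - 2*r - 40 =2*r^2 - 13*r + 6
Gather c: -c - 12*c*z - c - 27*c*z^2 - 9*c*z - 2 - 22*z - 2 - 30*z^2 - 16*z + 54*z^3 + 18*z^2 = c*(-27*z^2 - 21*z - 2) + 54*z^3 - 12*z^2 - 38*z - 4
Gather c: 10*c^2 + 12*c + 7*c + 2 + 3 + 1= 10*c^2 + 19*c + 6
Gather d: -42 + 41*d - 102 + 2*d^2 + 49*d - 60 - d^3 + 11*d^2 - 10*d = -d^3 + 13*d^2 + 80*d - 204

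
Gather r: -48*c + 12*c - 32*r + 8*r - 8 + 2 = -36*c - 24*r - 6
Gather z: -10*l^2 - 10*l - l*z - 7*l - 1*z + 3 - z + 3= -10*l^2 - 17*l + z*(-l - 2) + 6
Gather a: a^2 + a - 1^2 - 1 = a^2 + a - 2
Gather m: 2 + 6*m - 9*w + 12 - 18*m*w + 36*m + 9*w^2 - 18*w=m*(42 - 18*w) + 9*w^2 - 27*w + 14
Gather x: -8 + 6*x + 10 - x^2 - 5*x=-x^2 + x + 2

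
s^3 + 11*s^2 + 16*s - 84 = (s - 2)*(s + 6)*(s + 7)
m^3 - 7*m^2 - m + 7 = (m - 7)*(m - 1)*(m + 1)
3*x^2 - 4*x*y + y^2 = (-3*x + y)*(-x + y)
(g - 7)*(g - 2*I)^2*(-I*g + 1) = -I*g^4 - 3*g^3 + 7*I*g^3 + 21*g^2 - 4*g + 28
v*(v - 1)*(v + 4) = v^3 + 3*v^2 - 4*v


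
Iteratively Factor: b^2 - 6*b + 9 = (b - 3)*(b - 3)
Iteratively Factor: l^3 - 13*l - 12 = (l + 3)*(l^2 - 3*l - 4) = (l + 1)*(l + 3)*(l - 4)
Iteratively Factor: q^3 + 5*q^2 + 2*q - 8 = (q + 2)*(q^2 + 3*q - 4) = (q - 1)*(q + 2)*(q + 4)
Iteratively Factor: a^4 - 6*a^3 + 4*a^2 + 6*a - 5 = (a - 1)*(a^3 - 5*a^2 - a + 5) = (a - 5)*(a - 1)*(a^2 - 1) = (a - 5)*(a - 1)^2*(a + 1)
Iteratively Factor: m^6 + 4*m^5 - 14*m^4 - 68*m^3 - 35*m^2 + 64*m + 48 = (m - 4)*(m^5 + 8*m^4 + 18*m^3 + 4*m^2 - 19*m - 12) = (m - 4)*(m + 1)*(m^4 + 7*m^3 + 11*m^2 - 7*m - 12) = (m - 4)*(m + 1)^2*(m^3 + 6*m^2 + 5*m - 12) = (m - 4)*(m - 1)*(m + 1)^2*(m^2 + 7*m + 12) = (m - 4)*(m - 1)*(m + 1)^2*(m + 4)*(m + 3)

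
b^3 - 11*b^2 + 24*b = b*(b - 8)*(b - 3)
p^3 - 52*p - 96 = (p - 8)*(p + 2)*(p + 6)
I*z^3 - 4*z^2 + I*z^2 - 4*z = z*(z + 4*I)*(I*z + I)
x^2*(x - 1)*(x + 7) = x^4 + 6*x^3 - 7*x^2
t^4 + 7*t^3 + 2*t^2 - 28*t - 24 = (t - 2)*(t + 1)*(t + 2)*(t + 6)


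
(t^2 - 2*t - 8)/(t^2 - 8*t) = (t^2 - 2*t - 8)/(t*(t - 8))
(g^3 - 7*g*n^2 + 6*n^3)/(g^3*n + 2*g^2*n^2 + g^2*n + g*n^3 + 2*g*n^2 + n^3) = (g^3 - 7*g*n^2 + 6*n^3)/(n*(g^3 + 2*g^2*n + g^2 + g*n^2 + 2*g*n + n^2))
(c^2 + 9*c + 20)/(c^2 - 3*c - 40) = (c + 4)/(c - 8)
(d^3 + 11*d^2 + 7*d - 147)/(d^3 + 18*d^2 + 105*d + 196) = (d - 3)/(d + 4)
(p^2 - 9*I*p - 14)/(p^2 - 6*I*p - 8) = (p - 7*I)/(p - 4*I)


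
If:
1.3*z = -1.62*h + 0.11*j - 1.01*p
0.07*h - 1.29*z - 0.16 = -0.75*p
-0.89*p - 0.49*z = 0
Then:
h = 24.3274478330658*z + 2.28571428571429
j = 365.039982489421*z + 33.6623376623377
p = -0.550561797752809*z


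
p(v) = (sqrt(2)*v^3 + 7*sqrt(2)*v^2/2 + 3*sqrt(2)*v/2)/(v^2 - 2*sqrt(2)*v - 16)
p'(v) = (-2*v + 2*sqrt(2))*(sqrt(2)*v^3 + 7*sqrt(2)*v^2/2 + 3*sqrt(2)*v/2)/(v^2 - 2*sqrt(2)*v - 16)^2 + (3*sqrt(2)*v^2 + 7*sqrt(2)*v + 3*sqrt(2)/2)/(v^2 - 2*sqrt(2)*v - 16) = sqrt(2)*(-v*(v - sqrt(2))*(2*v^2 + 7*v + 3) + (-6*v^2 - 14*v - 3)*(-v^2 + 2*sqrt(2)*v + 16)/2)/(-v^2 + 2*sqrt(2)*v + 16)^2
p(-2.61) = -1.68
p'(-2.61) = 4.63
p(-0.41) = 0.01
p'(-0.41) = 0.08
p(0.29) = -0.06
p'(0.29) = -0.31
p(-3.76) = -1.50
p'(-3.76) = 1.06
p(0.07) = -0.01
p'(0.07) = -0.17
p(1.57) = -1.17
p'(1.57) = -1.58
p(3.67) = -11.18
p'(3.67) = -11.31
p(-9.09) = -7.28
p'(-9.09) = 1.19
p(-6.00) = -3.79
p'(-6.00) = 1.06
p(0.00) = 0.00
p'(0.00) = -0.13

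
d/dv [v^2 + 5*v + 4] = 2*v + 5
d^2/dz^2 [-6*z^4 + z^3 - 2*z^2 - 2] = -72*z^2 + 6*z - 4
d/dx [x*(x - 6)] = 2*x - 6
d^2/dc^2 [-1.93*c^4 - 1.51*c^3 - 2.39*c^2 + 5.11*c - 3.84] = -23.16*c^2 - 9.06*c - 4.78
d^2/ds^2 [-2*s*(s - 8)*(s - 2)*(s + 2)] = -24*s^2 + 96*s + 16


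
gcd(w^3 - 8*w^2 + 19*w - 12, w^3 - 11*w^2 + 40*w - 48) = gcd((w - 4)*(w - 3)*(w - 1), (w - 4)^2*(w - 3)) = w^2 - 7*w + 12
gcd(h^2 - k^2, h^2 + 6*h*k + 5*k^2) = h + k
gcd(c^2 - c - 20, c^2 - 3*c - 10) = c - 5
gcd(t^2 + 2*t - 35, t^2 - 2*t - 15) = t - 5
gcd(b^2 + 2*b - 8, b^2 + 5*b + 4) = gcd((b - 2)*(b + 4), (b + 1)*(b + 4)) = b + 4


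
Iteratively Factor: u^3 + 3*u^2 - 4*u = (u)*(u^2 + 3*u - 4) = u*(u + 4)*(u - 1)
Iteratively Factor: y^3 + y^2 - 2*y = (y - 1)*(y^2 + 2*y) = y*(y - 1)*(y + 2)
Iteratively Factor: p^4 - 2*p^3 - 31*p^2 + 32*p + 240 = (p + 4)*(p^3 - 6*p^2 - 7*p + 60) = (p - 4)*(p + 4)*(p^2 - 2*p - 15) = (p - 5)*(p - 4)*(p + 4)*(p + 3)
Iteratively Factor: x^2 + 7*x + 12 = (x + 3)*(x + 4)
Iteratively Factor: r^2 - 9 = (r + 3)*(r - 3)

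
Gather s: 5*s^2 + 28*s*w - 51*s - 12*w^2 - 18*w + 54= 5*s^2 + s*(28*w - 51) - 12*w^2 - 18*w + 54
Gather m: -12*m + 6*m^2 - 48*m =6*m^2 - 60*m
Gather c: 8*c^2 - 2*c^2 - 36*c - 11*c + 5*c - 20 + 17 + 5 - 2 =6*c^2 - 42*c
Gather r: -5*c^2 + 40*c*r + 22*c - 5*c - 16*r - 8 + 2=-5*c^2 + 17*c + r*(40*c - 16) - 6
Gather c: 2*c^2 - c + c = 2*c^2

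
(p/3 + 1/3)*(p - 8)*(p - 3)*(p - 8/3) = p^4/3 - 38*p^3/9 + 119*p^2/9 - 32*p/9 - 64/3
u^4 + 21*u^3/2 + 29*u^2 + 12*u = u*(u + 1/2)*(u + 4)*(u + 6)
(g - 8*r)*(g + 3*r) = g^2 - 5*g*r - 24*r^2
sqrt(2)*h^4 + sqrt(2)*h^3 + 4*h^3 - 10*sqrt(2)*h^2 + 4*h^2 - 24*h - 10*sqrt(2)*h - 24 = (h - 2*sqrt(2))*(h + sqrt(2))*(h + 3*sqrt(2))*(sqrt(2)*h + sqrt(2))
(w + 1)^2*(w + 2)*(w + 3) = w^4 + 7*w^3 + 17*w^2 + 17*w + 6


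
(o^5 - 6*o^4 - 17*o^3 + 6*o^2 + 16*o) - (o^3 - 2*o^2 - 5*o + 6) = o^5 - 6*o^4 - 18*o^3 + 8*o^2 + 21*o - 6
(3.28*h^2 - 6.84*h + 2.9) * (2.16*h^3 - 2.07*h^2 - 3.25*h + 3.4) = 7.0848*h^5 - 21.564*h^4 + 9.7628*h^3 + 27.379*h^2 - 32.681*h + 9.86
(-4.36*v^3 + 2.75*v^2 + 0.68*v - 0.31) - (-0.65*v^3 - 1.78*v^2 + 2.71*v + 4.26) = -3.71*v^3 + 4.53*v^2 - 2.03*v - 4.57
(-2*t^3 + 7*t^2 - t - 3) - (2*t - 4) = -2*t^3 + 7*t^2 - 3*t + 1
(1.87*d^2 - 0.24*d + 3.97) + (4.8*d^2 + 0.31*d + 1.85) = 6.67*d^2 + 0.07*d + 5.82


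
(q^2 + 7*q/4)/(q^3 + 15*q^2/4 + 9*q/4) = (4*q + 7)/(4*q^2 + 15*q + 9)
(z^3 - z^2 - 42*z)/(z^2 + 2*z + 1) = z*(z^2 - z - 42)/(z^2 + 2*z + 1)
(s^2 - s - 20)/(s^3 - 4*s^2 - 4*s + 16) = (s^2 - s - 20)/(s^3 - 4*s^2 - 4*s + 16)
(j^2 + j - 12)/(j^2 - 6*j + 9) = (j + 4)/(j - 3)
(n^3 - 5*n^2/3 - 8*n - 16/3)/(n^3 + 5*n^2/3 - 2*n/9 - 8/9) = 3*(n - 4)/(3*n - 2)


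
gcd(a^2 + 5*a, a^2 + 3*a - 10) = a + 5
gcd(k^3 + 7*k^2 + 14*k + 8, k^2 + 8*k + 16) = k + 4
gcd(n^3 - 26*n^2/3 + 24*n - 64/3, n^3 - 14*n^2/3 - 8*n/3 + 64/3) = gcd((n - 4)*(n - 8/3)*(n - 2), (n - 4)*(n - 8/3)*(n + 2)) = n^2 - 20*n/3 + 32/3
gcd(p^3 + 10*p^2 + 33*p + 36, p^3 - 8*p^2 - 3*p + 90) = p + 3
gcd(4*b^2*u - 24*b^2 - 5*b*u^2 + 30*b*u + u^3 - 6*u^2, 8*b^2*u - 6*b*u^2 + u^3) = -4*b + u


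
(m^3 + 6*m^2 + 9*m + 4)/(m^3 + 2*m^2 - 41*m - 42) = (m^2 + 5*m + 4)/(m^2 + m - 42)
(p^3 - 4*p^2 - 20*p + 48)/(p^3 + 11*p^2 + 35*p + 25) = (p^3 - 4*p^2 - 20*p + 48)/(p^3 + 11*p^2 + 35*p + 25)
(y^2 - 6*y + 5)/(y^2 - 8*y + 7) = (y - 5)/(y - 7)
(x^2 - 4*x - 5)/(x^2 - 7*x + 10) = (x + 1)/(x - 2)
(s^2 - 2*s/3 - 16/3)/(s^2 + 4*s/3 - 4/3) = (3*s - 8)/(3*s - 2)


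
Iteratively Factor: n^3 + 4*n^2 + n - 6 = (n + 2)*(n^2 + 2*n - 3) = (n - 1)*(n + 2)*(n + 3)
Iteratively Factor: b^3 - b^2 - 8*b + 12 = (b - 2)*(b^2 + b - 6) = (b - 2)*(b + 3)*(b - 2)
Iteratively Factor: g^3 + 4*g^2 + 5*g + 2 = (g + 1)*(g^2 + 3*g + 2) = (g + 1)*(g + 2)*(g + 1)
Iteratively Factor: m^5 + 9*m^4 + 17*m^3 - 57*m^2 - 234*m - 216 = (m + 3)*(m^4 + 6*m^3 - m^2 - 54*m - 72) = (m + 3)*(m + 4)*(m^3 + 2*m^2 - 9*m - 18) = (m + 2)*(m + 3)*(m + 4)*(m^2 - 9) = (m + 2)*(m + 3)^2*(m + 4)*(m - 3)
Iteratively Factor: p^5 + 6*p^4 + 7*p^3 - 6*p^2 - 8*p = (p - 1)*(p^4 + 7*p^3 + 14*p^2 + 8*p) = p*(p - 1)*(p^3 + 7*p^2 + 14*p + 8) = p*(p - 1)*(p + 2)*(p^2 + 5*p + 4) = p*(p - 1)*(p + 2)*(p + 4)*(p + 1)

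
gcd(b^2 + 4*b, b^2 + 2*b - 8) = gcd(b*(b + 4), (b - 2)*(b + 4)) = b + 4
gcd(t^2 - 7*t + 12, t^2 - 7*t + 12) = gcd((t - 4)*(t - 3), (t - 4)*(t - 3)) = t^2 - 7*t + 12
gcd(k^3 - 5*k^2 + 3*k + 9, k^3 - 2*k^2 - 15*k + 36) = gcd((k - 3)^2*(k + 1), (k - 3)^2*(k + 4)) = k^2 - 6*k + 9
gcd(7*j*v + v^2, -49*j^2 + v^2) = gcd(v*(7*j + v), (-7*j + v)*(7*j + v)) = 7*j + v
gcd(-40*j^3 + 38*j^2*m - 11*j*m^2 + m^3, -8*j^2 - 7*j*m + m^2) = 1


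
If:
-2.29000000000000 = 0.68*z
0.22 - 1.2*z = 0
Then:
No Solution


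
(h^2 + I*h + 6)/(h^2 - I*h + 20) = (h^2 + I*h + 6)/(h^2 - I*h + 20)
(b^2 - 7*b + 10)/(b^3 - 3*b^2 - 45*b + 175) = (b - 2)/(b^2 + 2*b - 35)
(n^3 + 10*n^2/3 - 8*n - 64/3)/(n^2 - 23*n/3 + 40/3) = (n^2 + 6*n + 8)/(n - 5)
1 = 1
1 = 1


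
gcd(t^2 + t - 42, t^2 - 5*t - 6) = t - 6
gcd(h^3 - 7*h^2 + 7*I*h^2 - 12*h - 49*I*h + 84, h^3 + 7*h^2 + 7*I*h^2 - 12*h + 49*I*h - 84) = h^2 + 7*I*h - 12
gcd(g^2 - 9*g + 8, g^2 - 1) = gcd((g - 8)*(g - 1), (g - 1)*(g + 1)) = g - 1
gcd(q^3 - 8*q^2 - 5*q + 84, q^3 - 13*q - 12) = q^2 - q - 12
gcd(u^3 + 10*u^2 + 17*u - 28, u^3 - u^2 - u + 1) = u - 1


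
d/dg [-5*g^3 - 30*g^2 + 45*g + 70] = -15*g^2 - 60*g + 45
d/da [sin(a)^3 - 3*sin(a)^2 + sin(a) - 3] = (3*sin(a)^2 - 6*sin(a) + 1)*cos(a)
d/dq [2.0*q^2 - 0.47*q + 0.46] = 4.0*q - 0.47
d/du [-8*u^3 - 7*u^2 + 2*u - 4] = -24*u^2 - 14*u + 2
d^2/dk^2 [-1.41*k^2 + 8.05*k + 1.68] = -2.82000000000000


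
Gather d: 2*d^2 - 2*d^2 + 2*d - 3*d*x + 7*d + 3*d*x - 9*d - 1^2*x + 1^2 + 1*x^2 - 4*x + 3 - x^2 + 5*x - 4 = 0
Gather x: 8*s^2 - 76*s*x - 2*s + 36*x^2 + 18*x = 8*s^2 - 2*s + 36*x^2 + x*(18 - 76*s)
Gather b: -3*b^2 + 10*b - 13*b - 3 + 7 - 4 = -3*b^2 - 3*b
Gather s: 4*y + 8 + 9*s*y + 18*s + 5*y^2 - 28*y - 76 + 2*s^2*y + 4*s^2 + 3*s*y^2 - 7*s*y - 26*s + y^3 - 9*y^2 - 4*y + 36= s^2*(2*y + 4) + s*(3*y^2 + 2*y - 8) + y^3 - 4*y^2 - 28*y - 32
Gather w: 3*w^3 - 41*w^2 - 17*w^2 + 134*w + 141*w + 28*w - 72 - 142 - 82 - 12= 3*w^3 - 58*w^2 + 303*w - 308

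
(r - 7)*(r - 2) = r^2 - 9*r + 14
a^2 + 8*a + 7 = (a + 1)*(a + 7)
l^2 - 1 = (l - 1)*(l + 1)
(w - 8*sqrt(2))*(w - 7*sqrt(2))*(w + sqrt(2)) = w^3 - 14*sqrt(2)*w^2 + 82*w + 112*sqrt(2)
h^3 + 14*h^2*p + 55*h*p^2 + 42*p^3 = (h + p)*(h + 6*p)*(h + 7*p)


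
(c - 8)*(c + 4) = c^2 - 4*c - 32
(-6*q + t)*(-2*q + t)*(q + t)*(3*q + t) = 36*q^4 + 24*q^3*t - 17*q^2*t^2 - 4*q*t^3 + t^4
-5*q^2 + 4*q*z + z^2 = (-q + z)*(5*q + z)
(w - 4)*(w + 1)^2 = w^3 - 2*w^2 - 7*w - 4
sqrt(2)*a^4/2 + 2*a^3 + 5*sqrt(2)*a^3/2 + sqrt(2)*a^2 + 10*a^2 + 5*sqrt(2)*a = a*(a + 5)*(a + sqrt(2))*(sqrt(2)*a/2 + 1)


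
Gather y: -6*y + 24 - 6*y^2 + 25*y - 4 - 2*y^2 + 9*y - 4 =-8*y^2 + 28*y + 16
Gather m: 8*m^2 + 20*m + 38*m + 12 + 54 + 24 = 8*m^2 + 58*m + 90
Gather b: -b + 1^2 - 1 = -b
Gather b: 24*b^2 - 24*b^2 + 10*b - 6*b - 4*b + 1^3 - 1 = 0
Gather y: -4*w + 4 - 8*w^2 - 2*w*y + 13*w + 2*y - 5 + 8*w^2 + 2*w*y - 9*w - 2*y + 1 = 0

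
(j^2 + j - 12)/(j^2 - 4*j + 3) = (j + 4)/(j - 1)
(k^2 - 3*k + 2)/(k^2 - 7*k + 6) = (k - 2)/(k - 6)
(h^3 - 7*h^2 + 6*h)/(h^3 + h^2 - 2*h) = (h - 6)/(h + 2)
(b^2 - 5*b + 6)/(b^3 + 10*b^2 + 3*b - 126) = (b - 2)/(b^2 + 13*b + 42)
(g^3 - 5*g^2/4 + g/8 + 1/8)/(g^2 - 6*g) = (8*g^3 - 10*g^2 + g + 1)/(8*g*(g - 6))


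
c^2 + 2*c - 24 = (c - 4)*(c + 6)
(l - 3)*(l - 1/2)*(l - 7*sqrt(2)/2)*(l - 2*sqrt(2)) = l^4 - 11*sqrt(2)*l^3/2 - 7*l^3/2 + 31*l^2/2 + 77*sqrt(2)*l^2/4 - 49*l - 33*sqrt(2)*l/4 + 21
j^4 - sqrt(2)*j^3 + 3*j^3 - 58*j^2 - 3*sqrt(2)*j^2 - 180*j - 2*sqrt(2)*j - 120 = (j + 1)*(j + 2)*(j - 6*sqrt(2))*(j + 5*sqrt(2))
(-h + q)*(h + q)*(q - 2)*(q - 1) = -h^2*q^2 + 3*h^2*q - 2*h^2 + q^4 - 3*q^3 + 2*q^2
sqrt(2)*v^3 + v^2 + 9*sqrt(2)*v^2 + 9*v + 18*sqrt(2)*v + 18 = (v + 3)*(v + 6)*(sqrt(2)*v + 1)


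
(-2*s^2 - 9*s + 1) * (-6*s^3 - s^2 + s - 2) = 12*s^5 + 56*s^4 + s^3 - 6*s^2 + 19*s - 2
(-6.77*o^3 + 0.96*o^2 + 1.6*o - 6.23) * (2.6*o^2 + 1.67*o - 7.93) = -17.602*o^5 - 8.8099*o^4 + 59.4493*o^3 - 21.1388*o^2 - 23.0921*o + 49.4039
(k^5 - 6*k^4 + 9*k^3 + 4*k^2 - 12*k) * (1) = k^5 - 6*k^4 + 9*k^3 + 4*k^2 - 12*k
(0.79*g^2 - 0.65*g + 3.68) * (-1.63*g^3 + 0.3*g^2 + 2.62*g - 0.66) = -1.2877*g^5 + 1.2965*g^4 - 4.1236*g^3 - 1.1204*g^2 + 10.0706*g - 2.4288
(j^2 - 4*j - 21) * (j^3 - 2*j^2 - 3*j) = j^5 - 6*j^4 - 16*j^3 + 54*j^2 + 63*j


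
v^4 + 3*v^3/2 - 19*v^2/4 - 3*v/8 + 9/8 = (v - 3/2)*(v - 1/2)*(v + 1/2)*(v + 3)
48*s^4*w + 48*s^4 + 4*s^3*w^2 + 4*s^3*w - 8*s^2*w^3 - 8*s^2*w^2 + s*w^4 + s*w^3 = (-6*s + w)*(-4*s + w)*(2*s + w)*(s*w + s)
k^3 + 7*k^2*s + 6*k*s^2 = k*(k + s)*(k + 6*s)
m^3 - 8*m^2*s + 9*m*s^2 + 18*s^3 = (m - 6*s)*(m - 3*s)*(m + s)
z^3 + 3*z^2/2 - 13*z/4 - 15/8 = (z - 3/2)*(z + 1/2)*(z + 5/2)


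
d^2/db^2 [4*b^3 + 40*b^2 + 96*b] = 24*b + 80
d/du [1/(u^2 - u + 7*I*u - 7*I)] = (-2*u + 1 - 7*I)/(u^2 - u + 7*I*u - 7*I)^2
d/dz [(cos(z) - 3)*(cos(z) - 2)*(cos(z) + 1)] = (-3*cos(z)^2 + 8*cos(z) - 1)*sin(z)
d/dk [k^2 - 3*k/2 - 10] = 2*k - 3/2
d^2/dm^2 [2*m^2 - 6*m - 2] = 4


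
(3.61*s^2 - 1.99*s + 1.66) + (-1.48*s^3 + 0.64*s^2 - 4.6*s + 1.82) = -1.48*s^3 + 4.25*s^2 - 6.59*s + 3.48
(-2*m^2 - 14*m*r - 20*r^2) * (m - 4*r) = -2*m^3 - 6*m^2*r + 36*m*r^2 + 80*r^3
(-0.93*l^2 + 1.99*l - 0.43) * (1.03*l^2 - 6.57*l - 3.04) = -0.9579*l^4 + 8.1598*l^3 - 10.69*l^2 - 3.2245*l + 1.3072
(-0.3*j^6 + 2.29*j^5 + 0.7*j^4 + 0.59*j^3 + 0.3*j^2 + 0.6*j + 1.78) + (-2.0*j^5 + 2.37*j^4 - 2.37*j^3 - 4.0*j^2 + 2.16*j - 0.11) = -0.3*j^6 + 0.29*j^5 + 3.07*j^4 - 1.78*j^3 - 3.7*j^2 + 2.76*j + 1.67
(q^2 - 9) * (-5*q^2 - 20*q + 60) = -5*q^4 - 20*q^3 + 105*q^2 + 180*q - 540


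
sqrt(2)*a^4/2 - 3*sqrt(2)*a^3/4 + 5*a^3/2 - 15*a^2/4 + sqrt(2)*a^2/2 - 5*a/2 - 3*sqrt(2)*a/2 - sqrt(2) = (a - 2)*(a + 1/2)*(a + 2*sqrt(2))*(sqrt(2)*a/2 + 1/2)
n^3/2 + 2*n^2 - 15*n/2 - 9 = (n/2 + 1/2)*(n - 3)*(n + 6)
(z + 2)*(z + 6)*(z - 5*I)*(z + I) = z^4 + 8*z^3 - 4*I*z^3 + 17*z^2 - 32*I*z^2 + 40*z - 48*I*z + 60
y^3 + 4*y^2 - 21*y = y*(y - 3)*(y + 7)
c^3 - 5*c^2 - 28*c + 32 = (c - 8)*(c - 1)*(c + 4)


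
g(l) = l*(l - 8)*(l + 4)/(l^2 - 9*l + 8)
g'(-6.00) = 0.90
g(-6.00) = -1.71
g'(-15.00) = 0.98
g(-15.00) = -10.31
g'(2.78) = -0.58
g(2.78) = 10.59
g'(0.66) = -42.25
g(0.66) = -9.05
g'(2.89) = -0.40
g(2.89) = 10.54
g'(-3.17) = 0.71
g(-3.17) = 0.63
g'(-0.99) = -0.26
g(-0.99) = 1.50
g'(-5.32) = 0.87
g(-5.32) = -1.11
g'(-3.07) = 0.70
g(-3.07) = 0.70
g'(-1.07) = -0.17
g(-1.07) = 1.51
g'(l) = l*(9 - 2*l)*(l - 8)*(l + 4)/(l^2 - 9*l + 8)^2 + l*(l - 8)/(l^2 - 9*l + 8) + l*(l + 4)/(l^2 - 9*l + 8) + (l - 8)*(l + 4)/(l^2 - 9*l + 8)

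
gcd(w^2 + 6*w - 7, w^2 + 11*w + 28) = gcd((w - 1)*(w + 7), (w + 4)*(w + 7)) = w + 7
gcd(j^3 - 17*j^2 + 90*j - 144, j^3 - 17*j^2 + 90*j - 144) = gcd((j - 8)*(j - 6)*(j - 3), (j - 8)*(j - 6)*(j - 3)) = j^3 - 17*j^2 + 90*j - 144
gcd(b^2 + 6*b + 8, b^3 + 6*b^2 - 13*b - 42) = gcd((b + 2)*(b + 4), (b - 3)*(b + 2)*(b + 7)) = b + 2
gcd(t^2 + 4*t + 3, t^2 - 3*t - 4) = t + 1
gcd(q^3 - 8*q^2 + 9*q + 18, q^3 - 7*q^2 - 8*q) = q + 1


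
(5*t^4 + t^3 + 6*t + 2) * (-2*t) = -10*t^5 - 2*t^4 - 12*t^2 - 4*t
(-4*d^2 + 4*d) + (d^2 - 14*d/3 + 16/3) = -3*d^2 - 2*d/3 + 16/3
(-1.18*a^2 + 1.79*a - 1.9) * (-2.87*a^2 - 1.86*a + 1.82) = 3.3866*a^4 - 2.9425*a^3 - 0.024*a^2 + 6.7918*a - 3.458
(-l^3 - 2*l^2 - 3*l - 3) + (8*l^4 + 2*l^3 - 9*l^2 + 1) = 8*l^4 + l^3 - 11*l^2 - 3*l - 2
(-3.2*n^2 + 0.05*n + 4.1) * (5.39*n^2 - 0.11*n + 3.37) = -17.248*n^4 + 0.6215*n^3 + 11.3095*n^2 - 0.2825*n + 13.817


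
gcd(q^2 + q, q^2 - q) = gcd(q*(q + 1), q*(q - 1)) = q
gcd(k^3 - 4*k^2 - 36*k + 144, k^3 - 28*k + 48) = k^2 + 2*k - 24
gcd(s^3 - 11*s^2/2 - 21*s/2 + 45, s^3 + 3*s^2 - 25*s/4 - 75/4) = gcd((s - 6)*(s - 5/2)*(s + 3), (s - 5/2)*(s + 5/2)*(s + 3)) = s^2 + s/2 - 15/2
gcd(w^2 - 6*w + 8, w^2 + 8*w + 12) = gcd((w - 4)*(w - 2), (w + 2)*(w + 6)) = 1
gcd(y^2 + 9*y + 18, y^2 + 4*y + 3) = y + 3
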